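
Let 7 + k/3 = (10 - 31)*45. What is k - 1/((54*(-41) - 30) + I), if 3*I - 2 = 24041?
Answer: -49440219/17311 ≈ -2856.0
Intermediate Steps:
I = 24043/3 (I = ⅔ + (⅓)*24041 = ⅔ + 24041/3 = 24043/3 ≈ 8014.3)
k = -2856 (k = -21 + 3*((10 - 31)*45) = -21 + 3*(-21*45) = -21 + 3*(-945) = -21 - 2835 = -2856)
k - 1/((54*(-41) - 30) + I) = -2856 - 1/((54*(-41) - 30) + 24043/3) = -2856 - 1/((-2214 - 30) + 24043/3) = -2856 - 1/(-2244 + 24043/3) = -2856 - 1/17311/3 = -2856 - 1*3/17311 = -2856 - 3/17311 = -49440219/17311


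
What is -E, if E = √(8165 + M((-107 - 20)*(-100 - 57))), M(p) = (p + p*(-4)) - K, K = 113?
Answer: -I*√51765 ≈ -227.52*I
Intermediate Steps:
M(p) = -113 - 3*p (M(p) = (p + p*(-4)) - 1*113 = (p - 4*p) - 113 = -3*p - 113 = -113 - 3*p)
E = I*√51765 (E = √(8165 + (-113 - 3*(-107 - 20)*(-100 - 57))) = √(8165 + (-113 - (-381)*(-157))) = √(8165 + (-113 - 3*19939)) = √(8165 + (-113 - 59817)) = √(8165 - 59930) = √(-51765) = I*√51765 ≈ 227.52*I)
-E = -I*√51765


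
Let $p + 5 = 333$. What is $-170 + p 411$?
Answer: $134638$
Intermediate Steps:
$p = 328$ ($p = -5 + 333 = 328$)
$-170 + p 411 = -170 + 328 \cdot 411 = -170 + 134808 = 134638$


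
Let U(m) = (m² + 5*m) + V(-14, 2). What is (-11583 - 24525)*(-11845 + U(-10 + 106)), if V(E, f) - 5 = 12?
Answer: 76982256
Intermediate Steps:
V(E, f) = 17 (V(E, f) = 5 + 12 = 17)
U(m) = 17 + m² + 5*m (U(m) = (m² + 5*m) + 17 = 17 + m² + 5*m)
(-11583 - 24525)*(-11845 + U(-10 + 106)) = (-11583 - 24525)*(-11845 + (17 + (-10 + 106)² + 5*(-10 + 106))) = -36108*(-11845 + (17 + 96² + 5*96)) = -36108*(-11845 + (17 + 9216 + 480)) = -36108*(-11845 + 9713) = -36108*(-2132) = 76982256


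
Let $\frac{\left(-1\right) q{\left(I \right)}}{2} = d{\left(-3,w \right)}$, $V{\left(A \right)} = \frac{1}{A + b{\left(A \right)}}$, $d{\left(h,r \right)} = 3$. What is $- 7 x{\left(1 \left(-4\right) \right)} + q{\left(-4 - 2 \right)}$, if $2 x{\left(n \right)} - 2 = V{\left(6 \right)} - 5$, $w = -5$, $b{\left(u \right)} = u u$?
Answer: $\frac{53}{12} \approx 4.4167$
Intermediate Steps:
$b{\left(u \right)} = u^{2}$
$V{\left(A \right)} = \frac{1}{A + A^{2}}$
$q{\left(I \right)} = -6$ ($q{\left(I \right)} = \left(-2\right) 3 = -6$)
$x{\left(n \right)} = - \frac{125}{84}$ ($x{\left(n \right)} = 1 + \frac{\frac{1}{6 \left(1 + 6\right)} - 5}{2} = 1 + \frac{\frac{1}{6 \cdot 7} - 5}{2} = 1 + \frac{\frac{1}{6} \cdot \frac{1}{7} - 5}{2} = 1 + \frac{\frac{1}{42} - 5}{2} = 1 + \frac{1}{2} \left(- \frac{209}{42}\right) = 1 - \frac{209}{84} = - \frac{125}{84}$)
$- 7 x{\left(1 \left(-4\right) \right)} + q{\left(-4 - 2 \right)} = \left(-7\right) \left(- \frac{125}{84}\right) - 6 = \frac{125}{12} - 6 = \frac{53}{12}$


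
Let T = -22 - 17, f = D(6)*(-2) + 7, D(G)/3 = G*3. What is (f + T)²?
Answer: 19600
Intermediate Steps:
D(G) = 9*G (D(G) = 3*(G*3) = 3*(3*G) = 9*G)
f = -101 (f = (9*6)*(-2) + 7 = 54*(-2) + 7 = -108 + 7 = -101)
T = -39
(f + T)² = (-101 - 39)² = (-140)² = 19600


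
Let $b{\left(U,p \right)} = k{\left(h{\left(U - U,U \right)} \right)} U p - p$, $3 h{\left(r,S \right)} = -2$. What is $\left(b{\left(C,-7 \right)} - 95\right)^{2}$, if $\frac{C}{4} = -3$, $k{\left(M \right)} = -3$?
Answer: $115600$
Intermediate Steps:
$h{\left(r,S \right)} = - \frac{2}{3}$ ($h{\left(r,S \right)} = \frac{1}{3} \left(-2\right) = - \frac{2}{3}$)
$C = -12$ ($C = 4 \left(-3\right) = -12$)
$b{\left(U,p \right)} = - p - 3 U p$ ($b{\left(U,p \right)} = - 3 U p - p = - p - 3 U p$)
$\left(b{\left(C,-7 \right)} - 95\right)^{2} = \left(- 7 \left(-1 - -36\right) - 95\right)^{2} = \left(- 7 \left(-1 + 36\right) - 95\right)^{2} = \left(\left(-7\right) 35 - 95\right)^{2} = \left(-245 - 95\right)^{2} = \left(-340\right)^{2} = 115600$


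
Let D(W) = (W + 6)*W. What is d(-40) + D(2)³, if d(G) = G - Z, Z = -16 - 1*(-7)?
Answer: 4065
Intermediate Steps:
Z = -9 (Z = -16 + 7 = -9)
d(G) = 9 + G (d(G) = G - 1*(-9) = G + 9 = 9 + G)
D(W) = W*(6 + W) (D(W) = (6 + W)*W = W*(6 + W))
d(-40) + D(2)³ = (9 - 40) + (2*(6 + 2))³ = -31 + (2*8)³ = -31 + 16³ = -31 + 4096 = 4065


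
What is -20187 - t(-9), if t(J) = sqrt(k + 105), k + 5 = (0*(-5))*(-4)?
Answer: -20197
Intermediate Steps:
k = -5 (k = -5 + (0*(-5))*(-4) = -5 + 0*(-4) = -5 + 0 = -5)
t(J) = 10 (t(J) = sqrt(-5 + 105) = sqrt(100) = 10)
-20187 - t(-9) = -20187 - 1*10 = -20187 - 10 = -20197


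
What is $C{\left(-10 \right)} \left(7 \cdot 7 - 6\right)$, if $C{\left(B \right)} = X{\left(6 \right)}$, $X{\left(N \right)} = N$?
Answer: $258$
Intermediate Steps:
$C{\left(B \right)} = 6$
$C{\left(-10 \right)} \left(7 \cdot 7 - 6\right) = 6 \left(7 \cdot 7 - 6\right) = 6 \left(49 - 6\right) = 6 \cdot 43 = 258$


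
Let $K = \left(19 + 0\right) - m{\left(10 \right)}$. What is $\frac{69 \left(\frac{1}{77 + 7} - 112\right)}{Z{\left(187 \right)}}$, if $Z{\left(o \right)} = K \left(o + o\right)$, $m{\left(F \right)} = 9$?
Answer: $- \frac{216361}{104720} \approx -2.0661$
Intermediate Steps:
$K = 10$ ($K = \left(19 + 0\right) - 9 = 19 - 9 = 10$)
$Z{\left(o \right)} = 20 o$ ($Z{\left(o \right)} = 10 \left(o + o\right) = 10 \cdot 2 o = 20 o$)
$\frac{69 \left(\frac{1}{77 + 7} - 112\right)}{Z{\left(187 \right)}} = \frac{69 \left(\frac{1}{77 + 7} - 112\right)}{20 \cdot 187} = \frac{69 \left(\frac{1}{84} - 112\right)}{3740} = 69 \left(\frac{1}{84} - 112\right) \frac{1}{3740} = 69 \left(- \frac{9407}{84}\right) \frac{1}{3740} = \left(- \frac{216361}{28}\right) \frac{1}{3740} = - \frac{216361}{104720}$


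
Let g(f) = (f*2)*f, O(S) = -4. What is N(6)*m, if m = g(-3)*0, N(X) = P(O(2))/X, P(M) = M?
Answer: 0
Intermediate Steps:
g(f) = 2*f² (g(f) = (2*f)*f = 2*f²)
N(X) = -4/X
m = 0 (m = (2*(-3)²)*0 = (2*9)*0 = 18*0 = 0)
N(6)*m = -4/6*0 = -4*⅙*0 = -⅔*0 = 0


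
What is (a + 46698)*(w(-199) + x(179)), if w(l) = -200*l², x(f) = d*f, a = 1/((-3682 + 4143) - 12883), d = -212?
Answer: -2308191412454070/6211 ≈ -3.7163e+11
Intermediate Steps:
a = -1/12422 (a = 1/(461 - 12883) = 1/(-12422) = -1/12422 ≈ -8.0502e-5)
x(f) = -212*f
(a + 46698)*(w(-199) + x(179)) = (-1/12422 + 46698)*(-200*(-199)² - 212*179) = 580082555*(-200*39601 - 37948)/12422 = 580082555*(-7920200 - 37948)/12422 = (580082555/12422)*(-7958148) = -2308191412454070/6211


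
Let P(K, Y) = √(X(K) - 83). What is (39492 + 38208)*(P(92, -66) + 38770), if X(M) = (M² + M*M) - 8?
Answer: 3012429000 + 77700*√16837 ≈ 3.0225e+9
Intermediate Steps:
X(M) = -8 + 2*M² (X(M) = (M² + M²) - 8 = 2*M² - 8 = -8 + 2*M²)
P(K, Y) = √(-91 + 2*K²) (P(K, Y) = √((-8 + 2*K²) - 83) = √(-91 + 2*K²))
(39492 + 38208)*(P(92, -66) + 38770) = (39492 + 38208)*(√(-91 + 2*92²) + 38770) = 77700*(√(-91 + 2*8464) + 38770) = 77700*(√(-91 + 16928) + 38770) = 77700*(√16837 + 38770) = 77700*(38770 + √16837) = 3012429000 + 77700*√16837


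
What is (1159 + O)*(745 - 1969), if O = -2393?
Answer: 1510416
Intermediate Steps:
(1159 + O)*(745 - 1969) = (1159 - 2393)*(745 - 1969) = -1234*(-1224) = 1510416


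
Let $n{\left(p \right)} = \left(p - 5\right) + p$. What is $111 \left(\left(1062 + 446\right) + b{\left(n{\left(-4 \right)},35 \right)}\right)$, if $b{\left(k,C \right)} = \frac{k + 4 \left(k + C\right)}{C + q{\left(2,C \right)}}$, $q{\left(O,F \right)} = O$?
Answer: $167613$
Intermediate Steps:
$n{\left(p \right)} = -5 + 2 p$ ($n{\left(p \right)} = \left(-5 + p\right) + p = -5 + 2 p$)
$b{\left(k,C \right)} = \frac{4 C + 5 k}{2 + C}$ ($b{\left(k,C \right)} = \frac{k + 4 \left(k + C\right)}{C + 2} = \frac{k + 4 \left(C + k\right)}{2 + C} = \frac{k + \left(4 C + 4 k\right)}{2 + C} = \frac{4 C + 5 k}{2 + C}$)
$111 \left(\left(1062 + 446\right) + b{\left(n{\left(-4 \right)},35 \right)}\right) = 111 \left(\left(1062 + 446\right) + \frac{4 \cdot 35 + 5 \left(-5 + 2 \left(-4\right)\right)}{2 + 35}\right) = 111 \left(1508 + \frac{140 + 5 \left(-5 - 8\right)}{37}\right) = 111 \left(1508 + \frac{140 + 5 \left(-13\right)}{37}\right) = 111 \left(1508 + \frac{140 - 65}{37}\right) = 111 \left(1508 + \frac{1}{37} \cdot 75\right) = 111 \left(1508 + \frac{75}{37}\right) = 111 \cdot \frac{55871}{37} = 167613$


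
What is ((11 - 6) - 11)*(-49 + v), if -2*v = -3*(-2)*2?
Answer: 330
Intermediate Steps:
v = -6 (v = -(-3*(-2))*2/2 = -3*2 = -½*12 = -6)
((11 - 6) - 11)*(-49 + v) = ((11 - 6) - 11)*(-49 - 6) = (5 - 11)*(-55) = -6*(-55) = 330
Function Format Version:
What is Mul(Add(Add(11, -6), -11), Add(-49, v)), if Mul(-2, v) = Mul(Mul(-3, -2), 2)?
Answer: 330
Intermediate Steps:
v = -6 (v = Mul(Rational(-1, 2), Mul(Mul(-3, -2), 2)) = Mul(Rational(-1, 2), Mul(6, 2)) = Mul(Rational(-1, 2), 12) = -6)
Mul(Add(Add(11, -6), -11), Add(-49, v)) = Mul(Add(Add(11, -6), -11), Add(-49, -6)) = Mul(Add(5, -11), -55) = Mul(-6, -55) = 330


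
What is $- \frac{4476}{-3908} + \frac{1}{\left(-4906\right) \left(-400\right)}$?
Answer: $\frac{2195926577}{1917264800} \approx 1.1453$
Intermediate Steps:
$- \frac{4476}{-3908} + \frac{1}{\left(-4906\right) \left(-400\right)} = \left(-4476\right) \left(- \frac{1}{3908}\right) - - \frac{1}{1962400} = \frac{1119}{977} + \frac{1}{1962400} = \frac{2195926577}{1917264800}$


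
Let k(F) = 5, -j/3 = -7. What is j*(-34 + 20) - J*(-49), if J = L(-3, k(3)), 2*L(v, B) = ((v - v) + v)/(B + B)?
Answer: -6027/20 ≈ -301.35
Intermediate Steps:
j = 21 (j = -3*(-7) = 21)
L(v, B) = v/(4*B) (L(v, B) = (((v - v) + v)/(B + B))/2 = ((0 + v)/((2*B)))/2 = (v*(1/(2*B)))/2 = (v/(2*B))/2 = v/(4*B))
J = -3/20 (J = (¼)*(-3)/5 = (¼)*(-3)*(⅕) = -3/20 ≈ -0.15000)
j*(-34 + 20) - J*(-49) = 21*(-34 + 20) - (-3)*(-49)/20 = 21*(-14) - 1*147/20 = -294 - 147/20 = -6027/20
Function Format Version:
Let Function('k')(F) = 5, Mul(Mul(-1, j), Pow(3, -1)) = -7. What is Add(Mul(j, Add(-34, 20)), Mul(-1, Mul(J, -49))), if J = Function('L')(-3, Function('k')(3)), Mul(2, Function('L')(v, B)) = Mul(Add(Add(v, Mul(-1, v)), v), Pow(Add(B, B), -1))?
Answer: Rational(-6027, 20) ≈ -301.35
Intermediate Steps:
j = 21 (j = Mul(-3, -7) = 21)
Function('L')(v, B) = Mul(Rational(1, 4), v, Pow(B, -1)) (Function('L')(v, B) = Mul(Rational(1, 2), Mul(Add(Add(v, Mul(-1, v)), v), Pow(Add(B, B), -1))) = Mul(Rational(1, 2), Mul(Add(0, v), Pow(Mul(2, B), -1))) = Mul(Rational(1, 2), Mul(v, Mul(Rational(1, 2), Pow(B, -1)))) = Mul(Rational(1, 2), Mul(Rational(1, 2), v, Pow(B, -1))) = Mul(Rational(1, 4), v, Pow(B, -1)))
J = Rational(-3, 20) (J = Mul(Rational(1, 4), -3, Pow(5, -1)) = Mul(Rational(1, 4), -3, Rational(1, 5)) = Rational(-3, 20) ≈ -0.15000)
Add(Mul(j, Add(-34, 20)), Mul(-1, Mul(J, -49))) = Add(Mul(21, Add(-34, 20)), Mul(-1, Mul(Rational(-3, 20), -49))) = Add(Mul(21, -14), Mul(-1, Rational(147, 20))) = Add(-294, Rational(-147, 20)) = Rational(-6027, 20)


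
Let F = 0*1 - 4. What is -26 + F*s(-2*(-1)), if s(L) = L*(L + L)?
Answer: -58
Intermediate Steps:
s(L) = 2*L² (s(L) = L*(2*L) = 2*L²)
F = -4 (F = 0 - 4 = -4)
-26 + F*s(-2*(-1)) = -26 - 8*(-2*(-1))² = -26 - 8*2² = -26 - 8*4 = -26 - 4*8 = -26 - 32 = -58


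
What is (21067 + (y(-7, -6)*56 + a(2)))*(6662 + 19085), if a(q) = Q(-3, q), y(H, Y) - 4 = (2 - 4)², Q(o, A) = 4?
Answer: 554049693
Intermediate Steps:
y(H, Y) = 8 (y(H, Y) = 4 + (2 - 4)² = 4 + (-2)² = 4 + 4 = 8)
a(q) = 4
(21067 + (y(-7, -6)*56 + a(2)))*(6662 + 19085) = (21067 + (8*56 + 4))*(6662 + 19085) = (21067 + (448 + 4))*25747 = (21067 + 452)*25747 = 21519*25747 = 554049693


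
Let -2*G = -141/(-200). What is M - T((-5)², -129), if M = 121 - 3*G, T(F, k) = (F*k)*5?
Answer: 6498823/400 ≈ 16247.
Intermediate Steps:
G = -141/400 (G = -(-141)/(2*(-200)) = -(-141)*(-1)/(2*200) = -½*141/200 = -141/400 ≈ -0.35250)
T(F, k) = 5*F*k
M = 48823/400 (M = 121 - 3*(-141/400) = 121 + 423/400 = 48823/400 ≈ 122.06)
M - T((-5)², -129) = 48823/400 - 5*(-5)²*(-129) = 48823/400 - 5*25*(-129) = 48823/400 - 1*(-16125) = 48823/400 + 16125 = 6498823/400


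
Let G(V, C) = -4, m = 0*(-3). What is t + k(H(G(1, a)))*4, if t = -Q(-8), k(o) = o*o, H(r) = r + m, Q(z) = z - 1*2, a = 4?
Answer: 74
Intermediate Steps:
m = 0
Q(z) = -2 + z (Q(z) = z - 2 = -2 + z)
H(r) = r (H(r) = r + 0 = r)
k(o) = o²
t = 10 (t = -(-2 - 8) = -1*(-10) = 10)
t + k(H(G(1, a)))*4 = 10 + (-4)²*4 = 10 + 16*4 = 10 + 64 = 74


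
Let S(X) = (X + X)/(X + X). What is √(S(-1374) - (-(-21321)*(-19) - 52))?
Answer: 4*√25322 ≈ 636.52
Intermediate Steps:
S(X) = 1 (S(X) = (2*X)/((2*X)) = (2*X)*(1/(2*X)) = 1)
√(S(-1374) - (-(-21321)*(-19) - 52)) = √(1 - (-(-21321)*(-19) - 52)) = √(1 - (-927*437 - 52)) = √(1 - (-405099 - 52)) = √(1 - 1*(-405151)) = √(1 + 405151) = √405152 = 4*√25322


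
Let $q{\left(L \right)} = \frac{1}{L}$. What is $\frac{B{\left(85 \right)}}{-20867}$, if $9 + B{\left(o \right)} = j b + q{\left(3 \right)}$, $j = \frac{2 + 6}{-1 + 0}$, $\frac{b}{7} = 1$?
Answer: $\frac{194}{62601} \approx 0.003099$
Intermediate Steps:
$b = 7$ ($b = 7 \cdot 1 = 7$)
$j = -8$ ($j = \frac{8}{-1} = 8 \left(-1\right) = -8$)
$B{\left(o \right)} = - \frac{194}{3}$ ($B{\left(o \right)} = -9 + \left(\left(-8\right) 7 + \frac{1}{3}\right) = -9 + \left(-56 + \frac{1}{3}\right) = -9 - \frac{167}{3} = - \frac{194}{3}$)
$\frac{B{\left(85 \right)}}{-20867} = - \frac{194}{3 \left(-20867\right)} = \left(- \frac{194}{3}\right) \left(- \frac{1}{20867}\right) = \frac{194}{62601}$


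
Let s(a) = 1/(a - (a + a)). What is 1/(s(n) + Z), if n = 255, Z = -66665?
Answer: -255/16999576 ≈ -1.5000e-5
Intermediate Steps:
s(a) = -1/a (s(a) = 1/(a - 2*a) = 1/(-a) = -1/a)
1/(s(n) + Z) = 1/(-1/255 - 66665) = 1/(-16999576/255) = -255/16999576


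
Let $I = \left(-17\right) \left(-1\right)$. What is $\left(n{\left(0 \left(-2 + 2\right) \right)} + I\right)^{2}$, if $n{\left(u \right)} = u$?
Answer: $289$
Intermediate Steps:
$I = 17$
$\left(n{\left(0 \left(-2 + 2\right) \right)} + I\right)^{2} = \left(0 \left(-2 + 2\right) + 17\right)^{2} = \left(0 \cdot 0 + 17\right)^{2} = \left(0 + 17\right)^{2} = 17^{2} = 289$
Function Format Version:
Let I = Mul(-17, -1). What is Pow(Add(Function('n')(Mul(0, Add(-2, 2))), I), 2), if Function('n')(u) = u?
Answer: 289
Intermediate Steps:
I = 17
Pow(Add(Function('n')(Mul(0, Add(-2, 2))), I), 2) = Pow(Add(Mul(0, Add(-2, 2)), 17), 2) = Pow(Add(Mul(0, 0), 17), 2) = Pow(Add(0, 17), 2) = Pow(17, 2) = 289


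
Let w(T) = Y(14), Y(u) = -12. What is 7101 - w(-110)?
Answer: 7113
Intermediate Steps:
w(T) = -12
7101 - w(-110) = 7101 - 1*(-12) = 7101 + 12 = 7113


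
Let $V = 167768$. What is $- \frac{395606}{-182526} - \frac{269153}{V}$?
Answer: $\frac{8621303465}{15311010984} \approx 0.56308$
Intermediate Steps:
$- \frac{395606}{-182526} - \frac{269153}{V} = - \frac{395606}{-182526} - \frac{269153}{167768} = \left(-395606\right) \left(- \frac{1}{182526}\right) - \frac{269153}{167768} = \frac{197803}{91263} - \frac{269153}{167768} = \frac{8621303465}{15311010984}$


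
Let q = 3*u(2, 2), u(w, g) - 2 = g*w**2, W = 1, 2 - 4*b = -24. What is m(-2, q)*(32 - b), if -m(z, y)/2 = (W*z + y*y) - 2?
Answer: -45696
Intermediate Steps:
b = 13/2 (b = 1/2 - 1/4*(-24) = 1/2 + 6 = 13/2 ≈ 6.5000)
u(w, g) = 2 + g*w**2
q = 30 (q = 3*(2 + 2*2**2) = 3*(2 + 2*4) = 3*(2 + 8) = 3*10 = 30)
m(z, y) = 4 - 2*z - 2*y**2 (m(z, y) = -2*((1*z + y*y) - 2) = -2*((z + y**2) - 2) = -2*(-2 + z + y**2) = 4 - 2*z - 2*y**2)
m(-2, q)*(32 - b) = (4 - 2*(-2) - 2*30**2)*(32 - 1*13/2) = (4 + 4 - 2*900)*(32 - 13/2) = (4 + 4 - 1800)*(51/2) = -1792*51/2 = -45696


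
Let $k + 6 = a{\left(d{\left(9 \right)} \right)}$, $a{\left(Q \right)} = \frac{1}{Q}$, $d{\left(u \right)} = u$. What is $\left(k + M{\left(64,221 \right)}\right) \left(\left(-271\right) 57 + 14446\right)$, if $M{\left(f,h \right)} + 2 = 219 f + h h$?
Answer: $- \frac{566207642}{9} \approx -6.2912 \cdot 10^{7}$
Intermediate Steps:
$M{\left(f,h \right)} = -2 + h^{2} + 219 f$ ($M{\left(f,h \right)} = -2 + \left(219 f + h h\right) = -2 + \left(219 f + h^{2}\right) = -2 + \left(h^{2} + 219 f\right) = -2 + h^{2} + 219 f$)
$k = - \frac{53}{9}$ ($k = -6 + \frac{1}{9} = - \frac{53}{9} \approx -5.8889$)
$\left(k + M{\left(64,221 \right)}\right) \left(\left(-271\right) 57 + 14446\right) = \left(- \frac{53}{9} + \left(-2 + 221^{2} + 219 \cdot 64\right)\right) \left(\left(-271\right) 57 + 14446\right) = \left(- \frac{53}{9} + \left(-2 + 48841 + 14016\right)\right) \left(-15447 + 14446\right) = \left(- \frac{53}{9} + 62855\right) \left(-1001\right) = \frac{565642}{9} \left(-1001\right) = - \frac{566207642}{9}$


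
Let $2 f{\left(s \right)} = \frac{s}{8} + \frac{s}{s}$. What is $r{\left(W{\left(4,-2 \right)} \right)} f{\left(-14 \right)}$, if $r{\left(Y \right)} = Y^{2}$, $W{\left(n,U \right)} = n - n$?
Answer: $0$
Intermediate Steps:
$W{\left(n,U \right)} = 0$
$f{\left(s \right)} = \frac{1}{2} + \frac{s}{16}$ ($f{\left(s \right)} = \frac{\frac{s}{8} + \frac{s}{s}}{2} = \frac{s \frac{1}{8} + 1}{2} = \frac{\frac{s}{8} + 1}{2} = \frac{1 + \frac{s}{8}}{2} = \frac{1}{2} + \frac{s}{16}$)
$r{\left(W{\left(4,-2 \right)} \right)} f{\left(-14 \right)} = 0^{2} \left(\frac{1}{2} + \frac{1}{16} \left(-14\right)\right) = 0 \left(\frac{1}{2} - \frac{7}{8}\right) = 0 \left(- \frac{3}{8}\right) = 0$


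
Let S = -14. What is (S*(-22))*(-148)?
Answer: -45584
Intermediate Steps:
(S*(-22))*(-148) = -14*(-22)*(-148) = 308*(-148) = -45584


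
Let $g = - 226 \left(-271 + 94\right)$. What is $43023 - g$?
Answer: $3021$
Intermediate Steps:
$g = 40002$ ($g = \left(-226\right) \left(-177\right) = 40002$)
$43023 - g = 43023 - 40002 = 3021$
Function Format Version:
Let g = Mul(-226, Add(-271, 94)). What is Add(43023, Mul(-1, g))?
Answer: 3021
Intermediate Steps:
g = 40002 (g = Mul(-226, -177) = 40002)
Add(43023, Mul(-1, g)) = Add(43023, Mul(-1, 40002)) = Add(43023, -40002) = 3021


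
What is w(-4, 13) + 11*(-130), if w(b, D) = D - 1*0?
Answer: -1417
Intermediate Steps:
w(b, D) = D (w(b, D) = D + 0 = D)
w(-4, 13) + 11*(-130) = 13 + 11*(-130) = 13 - 1430 = -1417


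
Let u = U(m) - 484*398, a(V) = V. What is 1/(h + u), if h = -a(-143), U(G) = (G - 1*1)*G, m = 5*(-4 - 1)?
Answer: -1/191839 ≈ -5.2127e-6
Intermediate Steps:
m = -25 (m = 5*(-5) = -25)
U(G) = G*(-1 + G) (U(G) = (G - 1)*G = (-1 + G)*G = G*(-1 + G))
u = -191982 (u = -25*(-1 - 25) - 484*398 = -25*(-26) - 192632 = 650 - 192632 = -191982)
h = 143 (h = -1*(-143) = 143)
1/(h + u) = 1/(143 - 191982) = 1/(-191839) = -1/191839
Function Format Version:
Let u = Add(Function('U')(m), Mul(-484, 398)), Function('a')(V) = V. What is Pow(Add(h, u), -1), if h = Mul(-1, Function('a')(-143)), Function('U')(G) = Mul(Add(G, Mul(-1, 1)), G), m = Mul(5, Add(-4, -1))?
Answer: Rational(-1, 191839) ≈ -5.2127e-6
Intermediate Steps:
m = -25 (m = Mul(5, -5) = -25)
Function('U')(G) = Mul(G, Add(-1, G)) (Function('U')(G) = Mul(Add(G, -1), G) = Mul(Add(-1, G), G) = Mul(G, Add(-1, G)))
u = -191982 (u = Add(Mul(-25, Add(-1, -25)), Mul(-484, 398)) = Add(Mul(-25, -26), -192632) = Add(650, -192632) = -191982)
h = 143 (h = Mul(-1, -143) = 143)
Pow(Add(h, u), -1) = Pow(Add(143, -191982), -1) = Pow(-191839, -1) = Rational(-1, 191839)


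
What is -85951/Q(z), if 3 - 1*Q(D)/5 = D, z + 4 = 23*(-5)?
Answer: -85951/610 ≈ -140.90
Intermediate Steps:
z = -119 (z = -4 + 23*(-5) = -4 - 115 = -119)
Q(D) = 15 - 5*D
-85951/Q(z) = -85951/(15 - 5*(-119)) = -85951/(15 + 595) = -85951/610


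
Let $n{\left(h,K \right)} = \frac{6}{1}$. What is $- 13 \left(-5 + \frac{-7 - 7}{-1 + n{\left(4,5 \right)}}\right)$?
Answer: $\frac{507}{5} \approx 101.4$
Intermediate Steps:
$n{\left(h,K \right)} = 6$ ($n{\left(h,K \right)} = 6 \cdot 1 = 6$)
$- 13 \left(-5 + \frac{-7 - 7}{-1 + n{\left(4,5 \right)}}\right) = - 13 \left(-5 + \frac{-7 - 7}{-1 + 6}\right) = - 13 \left(-5 - \frac{14}{5}\right) = \left(-13\right) \left(- \frac{39}{5}\right) = \frac{507}{5}$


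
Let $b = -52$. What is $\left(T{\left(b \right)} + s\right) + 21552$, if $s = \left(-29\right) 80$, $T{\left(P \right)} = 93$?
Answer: $19325$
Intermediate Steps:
$s = -2320$
$\left(T{\left(b \right)} + s\right) + 21552 = \left(93 - 2320\right) + 21552 = -2227 + 21552 = 19325$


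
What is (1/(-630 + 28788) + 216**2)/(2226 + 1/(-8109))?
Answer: 3551038271247/169423241338 ≈ 20.960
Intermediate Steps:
(1/(-630 + 28788) + 216**2)/(2226 + 1/(-8109)) = (1/28158 + 46656)/(2226 - 1/8109) = (1/28158 + 46656)/(18050633/8109) = (1313739649/28158)*(8109/18050633) = 3551038271247/169423241338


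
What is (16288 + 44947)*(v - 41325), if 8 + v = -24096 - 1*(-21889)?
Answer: -2666171900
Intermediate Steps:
v = -2215 (v = -8 + (-24096 - 1*(-21889)) = -8 + (-24096 + 21889) = -8 - 2207 = -2215)
(16288 + 44947)*(v - 41325) = (16288 + 44947)*(-2215 - 41325) = 61235*(-43540) = -2666171900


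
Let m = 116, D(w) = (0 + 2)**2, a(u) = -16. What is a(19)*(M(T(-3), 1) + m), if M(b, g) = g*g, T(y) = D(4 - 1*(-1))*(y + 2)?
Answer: -1872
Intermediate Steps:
D(w) = 4 (D(w) = 2**2 = 4)
T(y) = 8 + 4*y (T(y) = 4*(y + 2) = 4*(2 + y) = 8 + 4*y)
M(b, g) = g**2
a(19)*(M(T(-3), 1) + m) = -16*(1**2 + 116) = -16*(1 + 116) = -16*117 = -1872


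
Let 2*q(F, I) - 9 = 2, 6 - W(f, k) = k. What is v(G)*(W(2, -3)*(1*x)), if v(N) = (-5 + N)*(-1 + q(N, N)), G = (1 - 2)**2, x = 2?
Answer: -324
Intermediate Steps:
W(f, k) = 6 - k
q(F, I) = 11/2 (q(F, I) = 9/2 + (1/2)*2 = 9/2 + 1 = 11/2)
G = 1 (G = (-1)**2 = 1)
v(N) = -45/2 + 9*N/2 (v(N) = (-5 + N)*(-1 + 11/2) = (-5 + N)*(9/2) = -45/2 + 9*N/2)
v(G)*(W(2, -3)*(1*x)) = (-45/2 + (9/2)*1)*((6 - 1*(-3))*(1*2)) = (-45/2 + 9/2)*((6 + 3)*2) = -162*2 = -18*18 = -324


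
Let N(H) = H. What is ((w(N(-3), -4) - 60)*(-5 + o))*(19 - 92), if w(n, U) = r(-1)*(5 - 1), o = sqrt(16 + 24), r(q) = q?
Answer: -23360 + 9344*sqrt(10) ≈ 6188.3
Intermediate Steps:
o = 2*sqrt(10) (o = sqrt(40) = 2*sqrt(10) ≈ 6.3246)
w(n, U) = -4 (w(n, U) = -(5 - 1) = -1*4 = -4)
((w(N(-3), -4) - 60)*(-5 + o))*(19 - 92) = ((-4 - 60)*(-5 + 2*sqrt(10)))*(19 - 92) = -64*(-5 + 2*sqrt(10))*(-73) = (320 - 128*sqrt(10))*(-73) = -23360 + 9344*sqrt(10)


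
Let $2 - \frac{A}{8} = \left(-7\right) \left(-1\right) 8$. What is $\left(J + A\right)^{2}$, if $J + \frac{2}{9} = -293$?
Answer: $\frac{42601729}{81} \approx 5.2595 \cdot 10^{5}$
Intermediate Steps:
$A = -432$ ($A = 16 - 8 \left(-7\right) \left(-1\right) 8 = 16 - 8 \cdot 7 \cdot 8 = 16 - 448 = -432$)
$J = - \frac{2639}{9}$ ($J = - \frac{2}{9} - 293 = - \frac{2639}{9} \approx -293.22$)
$\left(J + A\right)^{2} = \left(- \frac{2639}{9} - 432\right)^{2} = \left(- \frac{6527}{9}\right)^{2} = \frac{42601729}{81}$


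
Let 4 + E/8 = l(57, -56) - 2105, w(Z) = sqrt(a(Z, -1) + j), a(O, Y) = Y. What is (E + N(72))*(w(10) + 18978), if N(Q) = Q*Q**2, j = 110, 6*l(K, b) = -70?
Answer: 6761532448 + 1068848*sqrt(109)/3 ≈ 6.7652e+9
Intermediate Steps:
l(K, b) = -35/3 (l(K, b) = (1/6)*(-70) = -35/3)
w(Z) = sqrt(109) (w(Z) = sqrt(-1 + 110) = sqrt(109))
E = -50896/3 (E = -32 + 8*(-35/3 - 2105) = -32 + 8*(-6350/3) = -32 - 50800/3 = -50896/3 ≈ -16965.)
N(Q) = Q**3
(E + N(72))*(w(10) + 18978) = (-50896/3 + 72**3)*(sqrt(109) + 18978) = (-50896/3 + 373248)*(18978 + sqrt(109)) = 1068848*(18978 + sqrt(109))/3 = 6761532448 + 1068848*sqrt(109)/3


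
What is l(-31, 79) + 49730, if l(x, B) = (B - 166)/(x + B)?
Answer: 795651/16 ≈ 49728.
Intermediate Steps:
l(x, B) = (-166 + B)/(B + x)
l(-31, 79) + 49730 = (-166 + 79)/(79 - 31) + 49730 = -87/48 + 49730 = (1/48)*(-87) + 49730 = -29/16 + 49730 = 795651/16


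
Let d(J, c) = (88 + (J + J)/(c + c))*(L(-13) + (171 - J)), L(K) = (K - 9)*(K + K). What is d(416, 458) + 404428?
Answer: 99271732/229 ≈ 4.3350e+5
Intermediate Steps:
L(K) = 2*K*(-9 + K) (L(K) = (-9 + K)*(2*K) = 2*K*(-9 + K))
d(J, c) = (88 + J/c)*(743 - J) (d(J, c) = (88 + (J + J)/(c + c))*(2*(-13)*(-9 - 13) + (171 - J)) = (88 + (2*J)/((2*c)))*(2*(-13)*(-22) + (171 - J)) = (88 + (2*J)*(1/(2*c)))*(572 + (171 - J)) = (88 + J/c)*(743 - J))
d(416, 458) + 404428 = (-1*416² + 743*416 - 88*458*(-743 + 416))/458 + 404428 = (-1*173056 + 309088 - 88*458*(-327))/458 + 404428 = (-173056 + 309088 + 13179408)/458 + 404428 = (1/458)*13315440 + 404428 = 6657720/229 + 404428 = 99271732/229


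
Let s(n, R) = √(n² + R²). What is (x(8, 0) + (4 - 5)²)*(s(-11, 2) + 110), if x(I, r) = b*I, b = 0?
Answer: 110 + 5*√5 ≈ 121.18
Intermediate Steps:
x(I, r) = 0 (x(I, r) = 0*I = 0)
s(n, R) = √(R² + n²)
(x(8, 0) + (4 - 5)²)*(s(-11, 2) + 110) = (0 + (4 - 5)²)*(√(2² + (-11)²) + 110) = (0 + (-1)²)*(√(4 + 121) + 110) = (0 + 1)*(√125 + 110) = 1*(5*√5 + 110) = 1*(110 + 5*√5) = 110 + 5*√5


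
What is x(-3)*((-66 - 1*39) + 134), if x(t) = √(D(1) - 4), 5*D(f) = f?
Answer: 29*I*√95/5 ≈ 56.531*I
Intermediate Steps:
D(f) = f/5
x(t) = I*√95/5 (x(t) = √((⅕)*1 - 4) = √(⅕ - 4) = √(-19/5) = I*√95/5)
x(-3)*((-66 - 1*39) + 134) = (I*√95/5)*((-66 - 1*39) + 134) = (I*√95/5)*((-66 - 39) + 134) = (I*√95/5)*(-105 + 134) = (I*√95/5)*29 = 29*I*√95/5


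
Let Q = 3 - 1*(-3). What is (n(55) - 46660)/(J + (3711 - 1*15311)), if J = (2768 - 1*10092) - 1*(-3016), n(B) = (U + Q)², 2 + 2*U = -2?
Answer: 11661/3977 ≈ 2.9321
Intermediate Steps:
U = -2 (U = -1 + (½)*(-2) = -1 - 1 = -2)
Q = 6 (Q = 3 + 3 = 6)
n(B) = 16 (n(B) = (-2 + 6)² = 4² = 16)
J = -4308 (J = (2768 - 10092) + 3016 = -7324 + 3016 = -4308)
(n(55) - 46660)/(J + (3711 - 1*15311)) = (16 - 46660)/(-4308 + (3711 - 1*15311)) = -46644/(-4308 + (3711 - 15311)) = -46644/(-4308 - 11600) = -46644/(-15908) = -46644*(-1/15908) = 11661/3977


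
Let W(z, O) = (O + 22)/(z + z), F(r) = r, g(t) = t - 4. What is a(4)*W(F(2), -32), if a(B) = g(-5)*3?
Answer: 135/2 ≈ 67.500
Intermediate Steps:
g(t) = -4 + t
W(z, O) = (22 + O)/(2*z) (W(z, O) = (22 + O)/((2*z)) = (22 + O)*(1/(2*z)) = (22 + O)/(2*z))
a(B) = -27 (a(B) = (-4 - 5)*3 = -9*3 = -27)
a(4)*W(F(2), -32) = -27*(22 - 32)/(2*2) = -27*(-10)/(2*2) = -27*(-5/2) = 135/2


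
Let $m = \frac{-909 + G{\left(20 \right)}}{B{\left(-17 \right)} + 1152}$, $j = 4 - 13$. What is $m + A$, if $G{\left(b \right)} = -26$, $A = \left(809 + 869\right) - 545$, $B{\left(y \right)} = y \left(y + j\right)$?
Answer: $\frac{1805067}{1594} \approx 1132.4$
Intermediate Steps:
$j = -9$ ($j = 4 - 13 = -9$)
$B{\left(y \right)} = y \left(-9 + y\right)$ ($B{\left(y \right)} = y \left(y - 9\right) = y \left(-9 + y\right)$)
$A = 1133$ ($A = 1678 - 545 = 1133$)
$m = - \frac{935}{1594}$ ($m = \frac{-909 - 26}{- 17 \left(-9 - 17\right) + 1152} = - \frac{935}{\left(-17\right) \left(-26\right) + 1152} = - \frac{935}{442 + 1152} = - \frac{935}{1594} \approx -0.58657$)
$m + A = - \frac{935}{1594} + 1133 = \frac{1805067}{1594}$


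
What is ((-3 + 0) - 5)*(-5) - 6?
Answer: 34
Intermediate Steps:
((-3 + 0) - 5)*(-5) - 6 = (-3 - 5)*(-5) - 6 = -8*(-5) - 6 = 40 - 6 = 34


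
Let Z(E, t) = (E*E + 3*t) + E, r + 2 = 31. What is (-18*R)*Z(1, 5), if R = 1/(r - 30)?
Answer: 306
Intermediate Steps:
r = 29 (r = -2 + 31 = 29)
Z(E, t) = E + E**2 + 3*t (Z(E, t) = (E**2 + 3*t) + E = E + E**2 + 3*t)
R = -1 (R = 1/(29 - 30) = 1/(-1) = -1)
(-18*R)*Z(1, 5) = (-18*(-1))*(1 + 1**2 + 3*5) = 18*(1 + 1 + 15) = 18*17 = 306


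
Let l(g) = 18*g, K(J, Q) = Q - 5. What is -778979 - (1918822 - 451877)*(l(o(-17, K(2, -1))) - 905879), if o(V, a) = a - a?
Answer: 1328873890676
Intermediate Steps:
K(J, Q) = -5 + Q
o(V, a) = 0
-778979 - (1918822 - 451877)*(l(o(-17, K(2, -1))) - 905879) = -778979 - (1918822 - 451877)*(18*0 - 905879) = -778979 - 1466945*(0 - 905879) = -778979 - 1466945*(-905879) = -778979 - 1*(-1328874669655) = -778979 + 1328874669655 = 1328873890676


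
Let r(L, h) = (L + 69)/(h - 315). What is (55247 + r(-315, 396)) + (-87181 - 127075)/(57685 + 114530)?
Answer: 28540874477/516645 ≈ 55243.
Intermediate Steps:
r(L, h) = (69 + L)/(-315 + h)
(55247 + r(-315, 396)) + (-87181 - 127075)/(57685 + 114530) = (55247 + (69 - 315)/(-315 + 396)) + (-87181 - 127075)/(57685 + 114530) = (55247 - 246/81) - 214256/172215 = (55247 + (1/81)*(-246)) - 214256*1/172215 = (55247 - 82/27) - 214256/172215 = 1491587/27 - 214256/172215 = 28540874477/516645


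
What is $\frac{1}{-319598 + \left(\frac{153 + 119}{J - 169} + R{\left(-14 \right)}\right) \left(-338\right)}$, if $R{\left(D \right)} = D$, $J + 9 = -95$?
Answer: $- \frac{21}{6605114} \approx -3.1794 \cdot 10^{-6}$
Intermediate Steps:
$J = -104$ ($J = -9 - 95 = -104$)
$\frac{1}{-319598 + \left(\frac{153 + 119}{J - 169} + R{\left(-14 \right)}\right) \left(-338\right)} = \frac{1}{-319598 + \left(\frac{153 + 119}{-104 - 169} - 14\right) \left(-338\right)} = \frac{1}{-319598 + \left(\frac{272}{-273} - 14\right) \left(-338\right)} = \frac{1}{-319598 + \left(272 \left(- \frac{1}{273}\right) - 14\right) \left(-338\right)} = \frac{1}{-319598 + \left(- \frac{272}{273} - 14\right) \left(-338\right)} = \frac{1}{-319598 - - \frac{106444}{21}} = \frac{1}{-319598 + \frac{106444}{21}} = \frac{1}{- \frac{6605114}{21}} = - \frac{21}{6605114}$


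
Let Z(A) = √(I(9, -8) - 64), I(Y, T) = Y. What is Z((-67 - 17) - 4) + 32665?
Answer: 32665 + I*√55 ≈ 32665.0 + 7.4162*I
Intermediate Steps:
Z(A) = I*√55 (Z(A) = √(9 - 64) = √(-55) = I*√55)
Z((-67 - 17) - 4) + 32665 = I*√55 + 32665 = 32665 + I*√55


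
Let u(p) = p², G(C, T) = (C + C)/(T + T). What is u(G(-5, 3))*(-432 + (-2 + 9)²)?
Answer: -9575/9 ≈ -1063.9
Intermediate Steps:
G(C, T) = C/T (G(C, T) = (2*C)/((2*T)) = (2*C)*(1/(2*T)) = C/T)
u(G(-5, 3))*(-432 + (-2 + 9)²) = (-5/3)²*(-432 + (-2 + 9)²) = (-5*⅓)²*(-432 + 7²) = (-5/3)²*(-432 + 49) = (25/9)*(-383) = -9575/9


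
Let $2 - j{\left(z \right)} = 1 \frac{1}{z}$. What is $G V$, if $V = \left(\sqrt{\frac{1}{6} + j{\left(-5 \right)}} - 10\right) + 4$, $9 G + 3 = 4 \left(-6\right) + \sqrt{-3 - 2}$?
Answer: $\frac{\left(27 - i \sqrt{5}\right) \left(180 - \sqrt{2130}\right)}{270} \approx 13.385 - 1.1085 i$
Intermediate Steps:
$j{\left(z \right)} = 2 - \frac{1}{z}$ ($j{\left(z \right)} = 2 - 1 \frac{1}{z} = 2 - \frac{1}{z}$)
$G = -3 + \frac{i \sqrt{5}}{9}$ ($G = - \frac{1}{3} + \frac{4 \left(-6\right) + \sqrt{-3 - 2}}{9} = - \frac{1}{3} + \frac{-24 + \sqrt{-5}}{9} = - \frac{1}{3} + \frac{-24 + i \sqrt{5}}{9} = - \frac{1}{3} - \left(\frac{8}{3} - \frac{i \sqrt{5}}{9}\right) = -3 + \frac{i \sqrt{5}}{9} \approx -3.0 + 0.24845 i$)
$V = -6 + \frac{\sqrt{2130}}{30}$ ($V = \left(\sqrt{\frac{1}{6} + \left(2 - \frac{1}{-5}\right)} - 10\right) + 4 = \left(\sqrt{\frac{1}{6} + \left(2 - - \frac{1}{5}\right)} - 10\right) + 4 = \left(\sqrt{\frac{1}{6} + \left(2 + \frac{1}{5}\right)} - 10\right) + 4 = \left(\sqrt{\frac{1}{6} + \frac{11}{5}} - 10\right) + 4 = \left(\sqrt{\frac{71}{30}} - 10\right) + 4 = \left(\frac{\sqrt{2130}}{30} - 10\right) + 4 = \left(-10 + \frac{\sqrt{2130}}{30}\right) + 4 = -6 + \frac{\sqrt{2130}}{30} \approx -4.4616$)
$G V = \left(-3 + \frac{i \sqrt{5}}{9}\right) \left(-6 + \frac{\sqrt{2130}}{30}\right) = \left(-6 + \frac{\sqrt{2130}}{30}\right) \left(-3 + \frac{i \sqrt{5}}{9}\right)$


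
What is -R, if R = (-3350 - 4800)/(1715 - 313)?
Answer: 4075/701 ≈ 5.8131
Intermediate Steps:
R = -4075/701 (R = -8150/1402 = -8150*1/1402 = -4075/701 ≈ -5.8131)
-R = -1*(-4075/701) = 4075/701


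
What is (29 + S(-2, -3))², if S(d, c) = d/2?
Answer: 784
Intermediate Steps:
S(d, c) = d/2 (S(d, c) = d*(½) = d/2)
(29 + S(-2, -3))² = (29 + (½)*(-2))² = (29 - 1)² = 28² = 784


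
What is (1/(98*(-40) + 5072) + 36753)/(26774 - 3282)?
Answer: 42339457/27062784 ≈ 1.5645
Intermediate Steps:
(1/(98*(-40) + 5072) + 36753)/(26774 - 3282) = (1/(-3920 + 5072) + 36753)/23492 = (1/1152 + 36753)*(1/23492) = (42339457/1152)*(1/23492) = 42339457/27062784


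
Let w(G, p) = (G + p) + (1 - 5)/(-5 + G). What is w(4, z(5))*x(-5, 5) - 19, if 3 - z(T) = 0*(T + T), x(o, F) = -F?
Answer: -74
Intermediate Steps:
z(T) = 3 (z(T) = 3 - 0*(T + T) = 3 - 0*2*T = 3 - 1*0 = 3 + 0 = 3)
w(G, p) = G + p - 4/(-5 + G) (w(G, p) = (G + p) - 4/(-5 + G) = G + p - 4/(-5 + G))
w(4, z(5))*x(-5, 5) - 19 = ((-4 + 4**2 - 5*4 - 5*3 + 4*3)/(-5 + 4))*(-1*5) - 19 = ((-4 + 16 - 20 - 15 + 12)/(-1))*(-5) - 19 = -1*(-11)*(-5) - 19 = 11*(-5) - 19 = -55 - 19 = -74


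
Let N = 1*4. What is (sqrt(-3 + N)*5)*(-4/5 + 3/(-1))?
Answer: -19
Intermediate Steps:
N = 4
(sqrt(-3 + N)*5)*(-4/5 + 3/(-1)) = (sqrt(-3 + 4)*5)*(-4/5 + 3/(-1)) = (sqrt(1)*5)*(-4*1/5 + 3*(-1)) = (1*5)*(-4/5 - 3) = 5*(-19/5) = -19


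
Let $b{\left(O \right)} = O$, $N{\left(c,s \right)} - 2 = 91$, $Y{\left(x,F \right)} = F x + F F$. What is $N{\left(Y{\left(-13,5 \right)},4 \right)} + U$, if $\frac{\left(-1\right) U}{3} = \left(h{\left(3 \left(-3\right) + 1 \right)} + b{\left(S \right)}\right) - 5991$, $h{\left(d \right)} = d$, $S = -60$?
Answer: $18270$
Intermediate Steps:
$Y{\left(x,F \right)} = F^{2} + F x$ ($Y{\left(x,F \right)} = F x + F^{2} = F^{2} + F x$)
$N{\left(c,s \right)} = 93$ ($N{\left(c,s \right)} = 2 + 91 = 93$)
$U = 18177$ ($U = - 3 \left(\left(\left(3 \left(-3\right) + 1\right) - 60\right) - 5991\right) = - 3 \left(\left(\left(-9 + 1\right) - 60\right) - 5991\right) = - 3 \left(\left(-8 - 60\right) - 5991\right) = - 3 \left(-68 - 5991\right) = \left(-3\right) \left(-6059\right) = 18177$)
$N{\left(Y{\left(-13,5 \right)},4 \right)} + U = 93 + 18177 = 18270$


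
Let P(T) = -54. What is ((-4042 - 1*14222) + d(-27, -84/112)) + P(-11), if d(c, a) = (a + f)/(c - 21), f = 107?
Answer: -3517481/192 ≈ -18320.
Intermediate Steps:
d(c, a) = (107 + a)/(-21 + c) (d(c, a) = (a + 107)/(c - 21) = (107 + a)/(-21 + c))
((-4042 - 1*14222) + d(-27, -84/112)) + P(-11) = ((-4042 - 1*14222) + (107 - 84/112)/(-21 - 27)) - 54 = ((-4042 - 14222) + (107 - 84*1/112)/(-48)) - 54 = (-18264 - (107 - ¾)/48) - 54 = (-18264 - 1/48*425/4) - 54 = (-18264 - 425/192) - 54 = -3507113/192 - 54 = -3517481/192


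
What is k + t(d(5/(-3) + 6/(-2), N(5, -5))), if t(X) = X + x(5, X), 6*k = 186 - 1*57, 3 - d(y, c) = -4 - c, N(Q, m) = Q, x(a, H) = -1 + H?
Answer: 89/2 ≈ 44.500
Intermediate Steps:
d(y, c) = 7 + c (d(y, c) = 3 - (-4 - c) = 3 + (4 + c) = 7 + c)
k = 43/2 (k = (186 - 1*57)/6 = (186 - 57)/6 = (⅙)*129 = 43/2 ≈ 21.500)
t(X) = -1 + 2*X (t(X) = X + (-1 + X) = -1 + 2*X)
k + t(d(5/(-3) + 6/(-2), N(5, -5))) = 43/2 + (-1 + 2*(7 + 5)) = 43/2 + (-1 + 2*12) = 43/2 + (-1 + 24) = 43/2 + 23 = 89/2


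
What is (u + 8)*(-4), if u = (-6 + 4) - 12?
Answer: 24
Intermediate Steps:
u = -14 (u = -2 - 12 = -14)
(u + 8)*(-4) = (-14 + 8)*(-4) = -6*(-4) = 24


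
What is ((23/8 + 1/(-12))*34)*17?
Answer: 19363/12 ≈ 1613.6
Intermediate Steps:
((23/8 + 1/(-12))*34)*17 = ((23*(1/8) - 1/12)*34)*17 = ((23/8 - 1/12)*34)*17 = ((67/24)*34)*17 = (1139/12)*17 = 19363/12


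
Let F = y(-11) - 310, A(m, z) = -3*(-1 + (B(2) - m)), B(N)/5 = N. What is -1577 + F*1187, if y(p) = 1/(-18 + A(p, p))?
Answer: -28825853/78 ≈ -3.6956e+5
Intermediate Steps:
B(N) = 5*N
A(m, z) = -27 + 3*m (A(m, z) = -3*(-1 + (5*2 - m)) = -3*(-1 + (10 - m)) = -3*(9 - m) = -27 + 3*m)
y(p) = 1/(-45 + 3*p) (y(p) = 1/(-18 + (-27 + 3*p)) = 1/(-45 + 3*p))
F = -24181/78 (F = 1/(3*(-15 - 11)) - 310 = (1/3)/(-26) - 310 = (1/3)*(-1/26) - 310 = -1/78 - 310 = -24181/78 ≈ -310.01)
-1577 + F*1187 = -1577 - 24181/78*1187 = -1577 - 28702847/78 = -28825853/78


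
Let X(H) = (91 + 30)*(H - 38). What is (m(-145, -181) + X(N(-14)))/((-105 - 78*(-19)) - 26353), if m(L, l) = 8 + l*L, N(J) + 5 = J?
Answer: -4839/6244 ≈ -0.77498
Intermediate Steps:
N(J) = -5 + J
m(L, l) = 8 + L*l
X(H) = -4598 + 121*H (X(H) = 121*(-38 + H) = -4598 + 121*H)
(m(-145, -181) + X(N(-14)))/((-105 - 78*(-19)) - 26353) = ((8 - 145*(-181)) + (-4598 + 121*(-5 - 14)))/((-105 - 78*(-19)) - 26353) = ((8 + 26245) + (-4598 + 121*(-19)))/((-105 + 1482) - 26353) = (26253 + (-4598 - 2299))/(1377 - 26353) = (26253 - 6897)/(-24976) = 19356*(-1/24976) = -4839/6244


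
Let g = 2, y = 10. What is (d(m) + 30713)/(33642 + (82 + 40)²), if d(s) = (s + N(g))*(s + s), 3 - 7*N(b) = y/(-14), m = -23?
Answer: 1555583/2377774 ≈ 0.65422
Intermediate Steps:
N(b) = 26/49 (N(b) = 3/7 - 10/(7*(-14)) = 3/7 - 10*(-1)/(7*14) = 3/7 - ⅐*(-5/7) = 3/7 + 5/49 = 26/49)
d(s) = 2*s*(26/49 + s) (d(s) = (s + 26/49)*(s + s) = (26/49 + s)*(2*s) = 2*s*(26/49 + s))
(d(m) + 30713)/(33642 + (82 + 40)²) = ((2/49)*(-23)*(26 + 49*(-23)) + 30713)/(33642 + (82 + 40)²) = ((2/49)*(-23)*(26 - 1127) + 30713)/(33642 + 122²) = ((2/49)*(-23)*(-1101) + 30713)/(33642 + 14884) = (50646/49 + 30713)/48526 = (1555583/49)*(1/48526) = 1555583/2377774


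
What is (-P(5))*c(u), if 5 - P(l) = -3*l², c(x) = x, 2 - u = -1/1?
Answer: -240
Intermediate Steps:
u = 3 (u = 2 - (-1)/1 = 2 - (-1) = 2 - 1*(-1) = 2 + 1 = 3)
P(l) = 5 + 3*l² (P(l) = 5 - (-3)*l² = 5 + 3*l²)
(-P(5))*c(u) = -(5 + 3*5²)*3 = -(5 + 3*25)*3 = -(5 + 75)*3 = -1*80*3 = -80*3 = -240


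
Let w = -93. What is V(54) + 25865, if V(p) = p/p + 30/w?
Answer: 801836/31 ≈ 25866.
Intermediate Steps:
V(p) = 21/31 (V(p) = p/p + 30/(-93) = 1 + 30*(-1/93) = 1 - 10/31 = 21/31)
V(54) + 25865 = 21/31 + 25865 = 801836/31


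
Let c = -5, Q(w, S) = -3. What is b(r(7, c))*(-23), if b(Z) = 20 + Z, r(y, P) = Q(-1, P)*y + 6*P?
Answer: 713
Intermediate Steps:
r(y, P) = -3*y + 6*P
b(r(7, c))*(-23) = (20 + (-3*7 + 6*(-5)))*(-23) = (20 + (-21 - 30))*(-23) = (20 - 51)*(-23) = -31*(-23) = 713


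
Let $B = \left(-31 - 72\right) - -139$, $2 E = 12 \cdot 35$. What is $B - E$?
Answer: $-174$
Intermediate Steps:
$E = 210$ ($E = \frac{12 \cdot 35}{2} = \frac{1}{2} \cdot 420 = 210$)
$B = 36$ ($B = -103 + 139 = 36$)
$B - E = 36 - 210 = -174$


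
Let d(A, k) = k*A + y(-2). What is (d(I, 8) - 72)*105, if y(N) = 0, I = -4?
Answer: -10920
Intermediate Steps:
d(A, k) = A*k (d(A, k) = k*A + 0 = A*k + 0 = A*k)
(d(I, 8) - 72)*105 = (-4*8 - 72)*105 = (-32 - 72)*105 = -104*105 = -10920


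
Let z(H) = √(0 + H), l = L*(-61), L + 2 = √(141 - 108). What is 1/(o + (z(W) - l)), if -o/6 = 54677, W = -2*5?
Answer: 1/(-328184 + 61*√33 + I*√10) ≈ -3.0503e-6 - 3.0e-11*I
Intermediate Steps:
W = -10
L = -2 + √33 (L = -2 + √(141 - 108) = -2 + √33 ≈ 3.7446)
o = -328062 (o = -6*54677 = -328062)
l = 122 - 61*√33 (l = (-2 + √33)*(-61) = 122 - 61*√33 ≈ -228.42)
z(H) = √H
1/(o + (z(W) - l)) = 1/(-328062 + (√(-10) - (122 - 61*√33))) = 1/(-328062 + (I*√10 + (-122 + 61*√33))) = 1/(-328062 + (-122 + 61*√33 + I*√10)) = 1/(-328184 + 61*√33 + I*√10)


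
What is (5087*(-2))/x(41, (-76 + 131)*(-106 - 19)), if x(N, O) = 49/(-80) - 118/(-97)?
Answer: -78950240/4687 ≈ -16845.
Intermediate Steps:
x(N, O) = 4687/7760 (x(N, O) = 49*(-1/80) - 118*(-1/97) = -49/80 + 118/97 = 4687/7760)
(5087*(-2))/x(41, (-76 + 131)*(-106 - 19)) = (5087*(-2))/(4687/7760) = -10174*7760/4687 = -78950240/4687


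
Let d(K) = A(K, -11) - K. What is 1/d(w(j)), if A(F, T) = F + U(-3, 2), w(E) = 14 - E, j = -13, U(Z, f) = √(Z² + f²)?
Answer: √13/13 ≈ 0.27735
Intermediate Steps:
A(F, T) = F + √13 (A(F, T) = F + √((-3)² + 2²) = F + √(9 + 4) = F + √13)
d(K) = √13 (d(K) = (K + √13) - K = √13)
1/d(w(j)) = 1/(√13) = √13/13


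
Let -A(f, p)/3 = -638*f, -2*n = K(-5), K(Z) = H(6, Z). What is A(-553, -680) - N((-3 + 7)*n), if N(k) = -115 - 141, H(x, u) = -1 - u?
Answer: -1058186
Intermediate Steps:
K(Z) = -1 - Z
n = -2 (n = -(-1 - 1*(-5))/2 = -(-1 + 5)/2 = -½*4 = -2)
A(f, p) = 1914*f (A(f, p) = -(-1914)*f = 1914*f)
N(k) = -256
A(-553, -680) - N((-3 + 7)*n) = 1914*(-553) - 1*(-256) = -1058442 + 256 = -1058186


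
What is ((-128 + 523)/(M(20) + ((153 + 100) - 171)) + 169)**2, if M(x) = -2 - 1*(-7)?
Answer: 227949604/7569 ≈ 30116.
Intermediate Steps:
M(x) = 5 (M(x) = -2 + 7 = 5)
((-128 + 523)/(M(20) + ((153 + 100) - 171)) + 169)**2 = ((-128 + 523)/(5 + ((153 + 100) - 171)) + 169)**2 = (395/(5 + (253 - 171)) + 169)**2 = (395/(5 + 82) + 169)**2 = (395/87 + 169)**2 = (15098/87)**2 = 227949604/7569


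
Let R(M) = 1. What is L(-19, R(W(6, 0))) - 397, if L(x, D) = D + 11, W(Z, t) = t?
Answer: -385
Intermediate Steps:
L(x, D) = 11 + D
L(-19, R(W(6, 0))) - 397 = (11 + 1) - 397 = 12 - 397 = -385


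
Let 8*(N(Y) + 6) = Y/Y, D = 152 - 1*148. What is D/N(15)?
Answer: -32/47 ≈ -0.68085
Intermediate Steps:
D = 4 (D = 152 - 148 = 4)
N(Y) = -47/8 (N(Y) = -6 + (Y/Y)/8 = -6 + (1/8)*1 = -6 + 1/8 = -47/8)
D/N(15) = 4/(-47/8) = 4*(-8/47) = -32/47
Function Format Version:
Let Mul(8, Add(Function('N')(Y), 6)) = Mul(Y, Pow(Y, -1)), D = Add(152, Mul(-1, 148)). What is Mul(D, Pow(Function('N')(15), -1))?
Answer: Rational(-32, 47) ≈ -0.68085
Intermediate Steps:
D = 4 (D = Add(152, -148) = 4)
Function('N')(Y) = Rational(-47, 8) (Function('N')(Y) = Add(-6, Mul(Rational(1, 8), Mul(Y, Pow(Y, -1)))) = Add(-6, Mul(Rational(1, 8), 1)) = Add(-6, Rational(1, 8)) = Rational(-47, 8))
Mul(D, Pow(Function('N')(15), -1)) = Mul(4, Pow(Rational(-47, 8), -1)) = Mul(4, Rational(-8, 47)) = Rational(-32, 47)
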